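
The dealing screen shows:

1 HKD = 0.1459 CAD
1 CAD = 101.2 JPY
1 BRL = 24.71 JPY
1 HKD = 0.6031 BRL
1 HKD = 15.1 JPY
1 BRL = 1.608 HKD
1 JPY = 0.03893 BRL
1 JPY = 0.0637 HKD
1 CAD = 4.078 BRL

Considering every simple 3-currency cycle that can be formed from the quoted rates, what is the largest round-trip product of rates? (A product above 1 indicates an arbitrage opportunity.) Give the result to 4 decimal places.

BRL→HKD→CAD→BRL: 1.608 × 0.1459 × 4.078 = 0.95673
BRL→JPY→HKD→BRL: 24.71 × 0.0637 × 0.6031 = 0.94930
BRL→HKD→JPY→BRL: 1.608 × 15.1 × 0.03893 = 0.94525
JPY→HKD→CAD→JPY: 0.0637 × 0.1459 × 101.2 = 0.94054
Maximum is BRL→HKD→CAD→BRL at 0.9567; no arbitrage — every cycle loses value.

0.9567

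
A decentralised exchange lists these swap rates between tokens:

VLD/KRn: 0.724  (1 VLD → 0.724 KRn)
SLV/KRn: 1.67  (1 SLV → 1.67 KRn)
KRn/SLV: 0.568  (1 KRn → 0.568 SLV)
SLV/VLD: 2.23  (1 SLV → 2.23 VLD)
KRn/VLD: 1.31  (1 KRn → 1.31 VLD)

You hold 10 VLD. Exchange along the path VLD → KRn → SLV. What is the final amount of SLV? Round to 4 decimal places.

10 VLD × 0.724 = 7.24 KRn
7.24 KRn × 0.568 = 4.11232 SLV

4.1123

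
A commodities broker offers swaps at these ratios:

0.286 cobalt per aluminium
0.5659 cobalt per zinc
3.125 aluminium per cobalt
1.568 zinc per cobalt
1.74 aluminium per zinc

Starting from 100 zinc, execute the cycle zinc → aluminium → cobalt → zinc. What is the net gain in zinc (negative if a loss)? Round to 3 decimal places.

100 zinc × 1.74 = 174 aluminium
174 aluminium × 0.286 = 49.764 cobalt
49.764 cobalt × 1.568 = 78.029952 zinc
Net change: 78.029952 − 100 = -21.970048 zinc

-21.970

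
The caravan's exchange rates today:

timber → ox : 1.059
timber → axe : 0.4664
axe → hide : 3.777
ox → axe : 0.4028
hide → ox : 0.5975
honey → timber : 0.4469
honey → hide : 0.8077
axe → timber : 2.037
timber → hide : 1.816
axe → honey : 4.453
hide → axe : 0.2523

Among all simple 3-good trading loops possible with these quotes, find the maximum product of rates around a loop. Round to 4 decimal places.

hide→axe→timber→hide: 0.2523 × 2.037 × 1.816 = 0.93331
honey→timber→axe→honey: 0.4469 × 0.4664 × 4.453 = 0.92816
hide→ox→axe→hide: 0.5975 × 0.4028 × 3.777 = 0.90902
honey→hide→axe→honey: 0.8077 × 0.2523 × 4.453 = 0.90744
timber→ox→axe→timber: 1.059 × 0.4028 × 2.037 = 0.86891
Maximum is hide→axe→timber→hide at 0.9333; no arbitrage — every cycle loses value.

0.9333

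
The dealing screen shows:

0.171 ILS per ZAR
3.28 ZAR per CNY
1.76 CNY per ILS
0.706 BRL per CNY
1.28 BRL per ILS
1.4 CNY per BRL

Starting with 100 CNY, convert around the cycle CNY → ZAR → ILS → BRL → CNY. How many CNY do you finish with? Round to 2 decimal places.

100.51

100 CNY × 3.28 = 328 ZAR
328 ZAR × 0.171 = 56.088 ILS
56.088 ILS × 1.28 = 71.79264 BRL
71.79264 BRL × 1.4 = 100.509696 CNY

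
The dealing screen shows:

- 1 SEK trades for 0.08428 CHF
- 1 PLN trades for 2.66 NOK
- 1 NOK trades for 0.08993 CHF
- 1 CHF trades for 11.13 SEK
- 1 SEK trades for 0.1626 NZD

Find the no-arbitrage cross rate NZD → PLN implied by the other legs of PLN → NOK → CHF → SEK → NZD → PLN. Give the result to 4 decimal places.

Known legs of the cycle: 2.66 × 0.08993 × 11.13 × 0.1626 = 0.4329143039844
For no arbitrage the full-cycle product must be 1, so the missing rate is 1 / 0.4329143039844 ≈ 2.309926.

2.3099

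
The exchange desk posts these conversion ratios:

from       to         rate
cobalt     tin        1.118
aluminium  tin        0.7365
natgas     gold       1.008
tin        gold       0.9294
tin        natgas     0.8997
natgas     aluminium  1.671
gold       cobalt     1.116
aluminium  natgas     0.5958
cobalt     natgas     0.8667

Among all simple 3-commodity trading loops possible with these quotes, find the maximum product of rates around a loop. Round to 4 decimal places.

1.1596

gold→cobalt→tin→gold: 1.116 × 1.118 × 0.9294 = 1.15960
tin→natgas→aluminium→tin: 0.8997 × 1.671 × 0.7365 = 1.10725
gold→cobalt→natgas→gold: 1.116 × 0.8667 × 1.008 = 0.97498
Maximum is gold→cobalt→tin→gold at 1.1596; arbitrage exists.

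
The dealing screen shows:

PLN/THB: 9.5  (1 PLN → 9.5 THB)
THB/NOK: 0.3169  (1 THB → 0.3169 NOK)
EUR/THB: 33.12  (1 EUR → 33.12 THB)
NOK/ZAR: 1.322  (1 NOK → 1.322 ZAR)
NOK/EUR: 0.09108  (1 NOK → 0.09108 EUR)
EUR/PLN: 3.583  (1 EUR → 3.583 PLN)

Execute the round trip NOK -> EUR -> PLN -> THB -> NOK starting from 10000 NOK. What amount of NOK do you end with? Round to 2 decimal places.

10000 NOK × 0.09108 = 910.8 EUR
910.8 EUR × 3.583 = 3263.3964 PLN
3263.3964 PLN × 9.5 = 31002.2658 THB
31002.2658 THB × 0.3169 = 9824.61803202 NOK

9824.62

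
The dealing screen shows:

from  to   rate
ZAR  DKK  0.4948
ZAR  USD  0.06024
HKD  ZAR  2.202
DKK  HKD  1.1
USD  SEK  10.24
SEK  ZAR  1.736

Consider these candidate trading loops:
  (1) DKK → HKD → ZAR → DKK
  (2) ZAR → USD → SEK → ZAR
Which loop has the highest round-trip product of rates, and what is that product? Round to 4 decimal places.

(1) 1.1 × 2.202 × 0.4948 = 1.19850
(2) 0.06024 × 10.24 × 1.736 = 1.07086
Highest is cycle (1) at 1.1985 (>1, arbitrage).

1.1985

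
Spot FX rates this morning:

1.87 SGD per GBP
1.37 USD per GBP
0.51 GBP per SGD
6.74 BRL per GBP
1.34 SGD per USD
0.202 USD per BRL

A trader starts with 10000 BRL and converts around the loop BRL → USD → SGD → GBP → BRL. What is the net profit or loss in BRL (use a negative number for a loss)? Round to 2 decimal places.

-695.65

10000 BRL × 0.202 = 2020 USD
2020 USD × 1.34 = 2706.8 SGD
2706.8 SGD × 0.51 = 1380.468 GBP
1380.468 GBP × 6.74 = 9304.35432 BRL
Net change: 9304.35432 − 10000 = -695.64568 BRL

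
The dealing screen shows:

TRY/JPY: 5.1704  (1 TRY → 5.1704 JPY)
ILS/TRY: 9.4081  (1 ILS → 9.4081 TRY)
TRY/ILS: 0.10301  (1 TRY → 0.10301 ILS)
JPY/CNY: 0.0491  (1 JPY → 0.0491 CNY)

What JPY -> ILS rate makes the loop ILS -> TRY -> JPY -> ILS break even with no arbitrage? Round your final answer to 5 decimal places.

0.02056

Known legs of the cycle: 9.4081 × 5.1704 = 48.64364024
For no arbitrage the full-cycle product must be 1, so the missing rate is 1 / 48.64364024 ≈ 0.0205577.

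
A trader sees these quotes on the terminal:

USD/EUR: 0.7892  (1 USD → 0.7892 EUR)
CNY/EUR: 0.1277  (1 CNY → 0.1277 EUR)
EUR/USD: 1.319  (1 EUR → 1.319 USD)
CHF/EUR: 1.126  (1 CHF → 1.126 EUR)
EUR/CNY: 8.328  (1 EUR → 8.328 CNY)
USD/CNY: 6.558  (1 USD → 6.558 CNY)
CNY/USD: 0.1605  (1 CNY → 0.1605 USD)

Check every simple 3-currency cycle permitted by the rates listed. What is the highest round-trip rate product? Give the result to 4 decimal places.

1.1046

EUR→USD→CNY→EUR: 1.319 × 6.558 × 0.1277 = 1.10461
EUR→CNY→USD→EUR: 8.328 × 0.1605 × 0.7892 = 1.05488
Maximum is EUR→USD→CNY→EUR at 1.1046; arbitrage exists.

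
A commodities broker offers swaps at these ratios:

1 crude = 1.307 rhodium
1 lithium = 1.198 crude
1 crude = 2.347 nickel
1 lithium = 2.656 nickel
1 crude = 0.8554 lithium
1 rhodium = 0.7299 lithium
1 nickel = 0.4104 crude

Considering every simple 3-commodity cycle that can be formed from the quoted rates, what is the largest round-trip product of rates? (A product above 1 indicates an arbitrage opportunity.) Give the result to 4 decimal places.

1.1429

crude→rhodium→lithium→crude: 1.307 × 0.7299 × 1.198 = 1.14287
crude→lithium→nickel→crude: 0.8554 × 2.656 × 0.4104 = 0.93241
Maximum is crude→rhodium→lithium→crude at 1.1429; arbitrage exists.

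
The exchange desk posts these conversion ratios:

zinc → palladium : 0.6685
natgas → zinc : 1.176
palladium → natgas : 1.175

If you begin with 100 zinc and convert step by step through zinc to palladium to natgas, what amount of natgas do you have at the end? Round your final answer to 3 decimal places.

78.549

100 zinc × 0.6685 = 66.85 palladium
66.85 palladium × 1.175 = 78.54875 natgas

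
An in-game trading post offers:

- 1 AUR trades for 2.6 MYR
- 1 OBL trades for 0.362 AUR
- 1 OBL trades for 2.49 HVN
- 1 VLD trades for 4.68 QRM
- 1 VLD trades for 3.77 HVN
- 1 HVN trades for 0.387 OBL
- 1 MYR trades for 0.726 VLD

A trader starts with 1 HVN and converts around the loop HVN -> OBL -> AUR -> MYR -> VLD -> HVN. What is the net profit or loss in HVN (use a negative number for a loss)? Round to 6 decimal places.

-0.003056

1 HVN × 0.387 = 0.387 OBL
0.387 OBL × 0.362 = 0.140094 AUR
0.140094 AUR × 2.6 = 0.3642444 MYR
0.3642444 MYR × 0.726 = 0.2644414344 VLD
0.2644414344 VLD × 3.77 = 0.996944207688 HVN
Net change: 0.996944207688 − 1 = -0.003055792312 HVN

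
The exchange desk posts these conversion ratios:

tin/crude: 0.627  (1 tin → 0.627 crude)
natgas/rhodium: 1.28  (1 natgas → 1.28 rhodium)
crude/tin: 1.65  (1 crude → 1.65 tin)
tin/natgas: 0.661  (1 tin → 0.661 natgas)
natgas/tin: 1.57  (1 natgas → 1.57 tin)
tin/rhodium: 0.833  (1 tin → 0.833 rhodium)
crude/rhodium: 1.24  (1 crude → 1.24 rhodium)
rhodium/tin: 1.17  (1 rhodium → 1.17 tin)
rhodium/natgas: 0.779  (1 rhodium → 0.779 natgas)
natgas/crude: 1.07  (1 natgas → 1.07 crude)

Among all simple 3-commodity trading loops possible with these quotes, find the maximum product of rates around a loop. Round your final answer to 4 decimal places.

natgas→crude→tin→natgas: 1.07 × 1.65 × 0.661 = 1.16700
natgas→crude→rhodium→natgas: 1.07 × 1.24 × 0.779 = 1.03358
natgas→tin→rhodium→natgas: 1.57 × 0.833 × 0.779 = 1.01878
natgas→rhodium→tin→natgas: 1.28 × 1.17 × 0.661 = 0.98991
tin→crude→rhodium→tin: 0.627 × 1.24 × 1.17 = 0.90965
Maximum is natgas→crude→tin→natgas at 1.1670; arbitrage exists.

1.1670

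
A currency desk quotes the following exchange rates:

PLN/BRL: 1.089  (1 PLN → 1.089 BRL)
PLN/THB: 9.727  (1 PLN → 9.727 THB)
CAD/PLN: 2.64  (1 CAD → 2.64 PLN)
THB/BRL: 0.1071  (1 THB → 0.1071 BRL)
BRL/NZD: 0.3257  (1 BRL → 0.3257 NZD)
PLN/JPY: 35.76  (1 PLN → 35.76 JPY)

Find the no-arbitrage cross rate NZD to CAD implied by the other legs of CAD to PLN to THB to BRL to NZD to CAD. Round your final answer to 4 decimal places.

Known legs of the cycle: 2.64 × 9.727 × 0.1071 × 0.3257 = 0.8957567142216
For no arbitrage the full-cycle product must be 1, so the missing rate is 1 / 0.8957567142216 ≈ 1.116375.

1.1164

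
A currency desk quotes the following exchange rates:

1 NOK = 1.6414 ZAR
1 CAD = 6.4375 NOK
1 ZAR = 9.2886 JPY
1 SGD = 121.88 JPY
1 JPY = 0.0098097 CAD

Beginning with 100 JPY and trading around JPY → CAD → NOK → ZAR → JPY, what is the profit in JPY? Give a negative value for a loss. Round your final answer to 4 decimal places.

100 JPY × 0.0098097 = 0.98097 CAD
0.98097 CAD × 6.4375 = 6.314994375 NOK
6.314994375 NOK × 1.6414 = 10.365431767125 ZAR
10.365431767125 ZAR × 9.2886 = 96.280349512117275 JPY
Net change: 96.280349512117275 − 100 = -3.719650487882725 JPY

-3.7197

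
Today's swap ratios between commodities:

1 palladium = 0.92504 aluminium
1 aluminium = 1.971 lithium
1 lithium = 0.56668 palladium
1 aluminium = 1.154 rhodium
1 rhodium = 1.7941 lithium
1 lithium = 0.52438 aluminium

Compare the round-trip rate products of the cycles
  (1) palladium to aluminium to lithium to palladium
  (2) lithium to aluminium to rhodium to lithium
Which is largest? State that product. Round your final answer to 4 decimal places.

1.0857

(1) 0.92504 × 1.971 × 0.56668 = 1.03320
(2) 0.52438 × 1.154 × 1.7941 = 1.08567
Highest is cycle (2) at 1.0857 (>1, arbitrage).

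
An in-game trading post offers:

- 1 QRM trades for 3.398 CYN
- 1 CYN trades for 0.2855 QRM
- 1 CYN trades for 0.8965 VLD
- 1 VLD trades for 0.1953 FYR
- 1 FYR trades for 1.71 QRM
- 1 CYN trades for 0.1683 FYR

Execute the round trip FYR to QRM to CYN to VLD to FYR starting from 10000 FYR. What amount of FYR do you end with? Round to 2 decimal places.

10173.54

10000 FYR × 1.71 = 17100 QRM
17100 QRM × 3.398 = 58105.8 CYN
58105.8 CYN × 0.8965 = 52091.8497 VLD
52091.8497 VLD × 0.1953 = 10173.53824641 FYR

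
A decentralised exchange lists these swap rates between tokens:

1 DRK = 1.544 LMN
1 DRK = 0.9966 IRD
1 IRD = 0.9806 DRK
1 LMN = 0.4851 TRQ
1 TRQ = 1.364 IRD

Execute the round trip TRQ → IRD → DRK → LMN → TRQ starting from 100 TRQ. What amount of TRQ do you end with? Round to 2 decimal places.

100.18

100 TRQ × 1.364 = 136.4 IRD
136.4 IRD × 0.9806 = 133.75384 DRK
133.75384 DRK × 1.544 = 206.51592896 LMN
206.51592896 LMN × 0.4851 = 100.180877138496 TRQ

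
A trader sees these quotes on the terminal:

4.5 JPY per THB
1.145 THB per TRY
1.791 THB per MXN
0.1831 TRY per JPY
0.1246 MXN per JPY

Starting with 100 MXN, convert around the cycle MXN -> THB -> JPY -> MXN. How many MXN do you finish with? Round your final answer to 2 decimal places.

100 MXN × 1.791 = 179.1 THB
179.1 THB × 4.5 = 805.95 JPY
805.95 JPY × 0.1246 = 100.42137 MXN

100.42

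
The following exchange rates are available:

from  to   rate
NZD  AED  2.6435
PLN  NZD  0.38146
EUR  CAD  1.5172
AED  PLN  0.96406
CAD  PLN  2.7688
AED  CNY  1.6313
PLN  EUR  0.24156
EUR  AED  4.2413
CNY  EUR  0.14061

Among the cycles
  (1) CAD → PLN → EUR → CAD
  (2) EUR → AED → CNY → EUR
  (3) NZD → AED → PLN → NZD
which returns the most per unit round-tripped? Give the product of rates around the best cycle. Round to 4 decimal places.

(1) 2.7688 × 0.24156 × 1.5172 = 1.01475
(2) 4.2413 × 1.6313 × 0.14061 = 0.97286
(3) 2.6435 × 0.96406 × 0.38146 = 0.97215
Highest is cycle (1) at 1.0148 (>1, arbitrage).

1.0148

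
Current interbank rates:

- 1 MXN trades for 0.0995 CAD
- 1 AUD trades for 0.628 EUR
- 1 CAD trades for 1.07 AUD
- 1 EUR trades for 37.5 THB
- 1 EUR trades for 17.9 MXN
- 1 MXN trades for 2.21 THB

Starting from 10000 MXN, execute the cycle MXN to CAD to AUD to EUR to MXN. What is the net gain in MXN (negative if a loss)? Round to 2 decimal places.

10000 MXN × 0.0995 = 995 CAD
995 CAD × 1.07 = 1064.65 AUD
1064.65 AUD × 0.628 = 668.6002 EUR
668.6002 EUR × 17.9 = 11967.94358 MXN
Net change: 11967.94358 − 10000 = 1967.94358 MXN

1967.94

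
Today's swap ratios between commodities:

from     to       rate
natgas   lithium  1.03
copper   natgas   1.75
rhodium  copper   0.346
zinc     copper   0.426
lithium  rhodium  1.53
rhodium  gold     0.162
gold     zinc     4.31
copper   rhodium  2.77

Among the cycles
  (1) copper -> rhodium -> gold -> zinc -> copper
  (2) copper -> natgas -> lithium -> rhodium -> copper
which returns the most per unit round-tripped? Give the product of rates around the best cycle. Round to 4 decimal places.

(1) 2.77 × 0.162 × 4.31 × 0.426 = 0.82391
(2) 1.75 × 1.03 × 1.53 × 0.346 = 0.95421
Highest is cycle (2) at 0.9542 (≤1, no arbitrage).

0.9542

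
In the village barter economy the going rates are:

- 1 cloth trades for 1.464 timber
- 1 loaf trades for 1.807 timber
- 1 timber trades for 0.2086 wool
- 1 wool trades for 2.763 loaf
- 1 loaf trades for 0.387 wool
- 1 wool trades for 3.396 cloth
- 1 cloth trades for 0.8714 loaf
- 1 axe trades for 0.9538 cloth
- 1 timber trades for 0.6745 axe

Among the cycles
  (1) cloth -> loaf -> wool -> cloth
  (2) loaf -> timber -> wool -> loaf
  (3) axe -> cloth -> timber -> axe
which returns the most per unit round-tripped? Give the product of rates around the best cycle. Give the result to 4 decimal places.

(1) 0.8714 × 0.387 × 3.396 = 1.14524
(2) 1.807 × 0.2086 × 2.763 = 1.04149
(3) 0.9538 × 1.464 × 0.6745 = 0.94185
Highest is cycle (1) at 1.1452 (>1, arbitrage).

1.1452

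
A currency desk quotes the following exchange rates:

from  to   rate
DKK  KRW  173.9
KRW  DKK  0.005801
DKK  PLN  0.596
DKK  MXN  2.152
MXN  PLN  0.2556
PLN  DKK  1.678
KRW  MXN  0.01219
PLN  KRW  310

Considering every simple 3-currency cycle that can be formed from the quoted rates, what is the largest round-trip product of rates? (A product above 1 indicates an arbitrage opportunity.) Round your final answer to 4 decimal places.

PLN→KRW→DKK→PLN: 310 × 0.005801 × 0.596 = 1.07179
PLN→KRW→MXN→PLN: 310 × 0.01219 × 0.2556 = 0.96589
PLN→DKK→MXN→PLN: 1.678 × 2.152 × 0.2556 = 0.92299
Maximum is PLN→KRW→DKK→PLN at 1.0718; arbitrage exists.

1.0718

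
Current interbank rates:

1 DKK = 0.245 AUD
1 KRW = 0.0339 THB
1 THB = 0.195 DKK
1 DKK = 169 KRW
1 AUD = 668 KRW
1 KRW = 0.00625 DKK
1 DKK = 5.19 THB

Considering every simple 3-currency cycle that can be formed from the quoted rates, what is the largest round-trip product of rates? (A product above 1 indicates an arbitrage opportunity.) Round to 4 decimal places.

1.1172

DKK→KRW→THB→DKK: 169 × 0.0339 × 0.195 = 1.11717
DKK→AUD→KRW→DKK: 0.245 × 668 × 0.00625 = 1.02288
Maximum is DKK→KRW→THB→DKK at 1.1172; arbitrage exists.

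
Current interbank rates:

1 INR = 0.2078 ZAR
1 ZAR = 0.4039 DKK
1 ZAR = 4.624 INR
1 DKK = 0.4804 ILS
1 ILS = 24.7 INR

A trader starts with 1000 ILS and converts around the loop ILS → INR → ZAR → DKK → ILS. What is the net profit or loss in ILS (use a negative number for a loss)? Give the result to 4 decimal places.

1000 ILS × 24.7 = 24700 INR
24700 INR × 0.2078 = 5132.66 ZAR
5132.66 ZAR × 0.4039 = 2073.081374 DKK
2073.081374 DKK × 0.4804 = 995.9082920696 ILS
Net change: 995.9082920696 − 1000 = -4.0917079304 ILS

-4.0917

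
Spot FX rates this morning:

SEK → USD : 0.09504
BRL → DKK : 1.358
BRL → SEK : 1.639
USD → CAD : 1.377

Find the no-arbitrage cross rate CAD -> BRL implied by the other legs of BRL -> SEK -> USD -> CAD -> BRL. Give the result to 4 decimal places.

4.6621

Known legs of the cycle: 1.639 × 0.09504 × 1.377 = 0.21449606112
For no arbitrage the full-cycle product must be 1, so the missing rate is 1 / 0.21449606112 ≈ 4.662090.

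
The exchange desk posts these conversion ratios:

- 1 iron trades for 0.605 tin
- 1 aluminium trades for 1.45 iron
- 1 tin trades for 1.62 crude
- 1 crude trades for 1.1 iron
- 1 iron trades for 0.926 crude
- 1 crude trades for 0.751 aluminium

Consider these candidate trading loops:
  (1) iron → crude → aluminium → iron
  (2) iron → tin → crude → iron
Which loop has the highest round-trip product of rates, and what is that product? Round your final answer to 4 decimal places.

(1) 0.926 × 0.751 × 1.45 = 1.00837
(2) 0.605 × 1.62 × 1.1 = 1.07811
Highest is cycle (2) at 1.0781 (>1, arbitrage).

1.0781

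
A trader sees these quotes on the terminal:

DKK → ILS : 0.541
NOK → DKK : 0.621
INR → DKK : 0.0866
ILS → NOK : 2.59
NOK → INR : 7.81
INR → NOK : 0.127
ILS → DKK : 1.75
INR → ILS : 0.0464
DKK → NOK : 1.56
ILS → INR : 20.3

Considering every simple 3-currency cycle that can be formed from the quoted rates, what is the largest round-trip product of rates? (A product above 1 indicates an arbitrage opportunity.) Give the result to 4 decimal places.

DKK→NOK→INR→DKK: 1.56 × 7.81 × 0.0866 = 1.05510
ILS→INR→DKK→ILS: 20.3 × 0.0866 × 0.541 = 0.95107
ILS→NOK→INR→ILS: 2.59 × 7.81 × 0.0464 = 0.93857
ILS→NOK→DKK→ILS: 2.59 × 0.621 × 0.541 = 0.87014
Maximum is DKK→NOK→INR→DKK at 1.0551; arbitrage exists.

1.0551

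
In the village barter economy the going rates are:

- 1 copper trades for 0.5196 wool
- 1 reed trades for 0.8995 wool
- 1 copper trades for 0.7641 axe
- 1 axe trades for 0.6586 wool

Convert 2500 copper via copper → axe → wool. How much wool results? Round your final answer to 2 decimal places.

2500 copper × 0.7641 = 1910.25 axe
1910.25 axe × 0.6586 = 1258.09065 wool

1258.09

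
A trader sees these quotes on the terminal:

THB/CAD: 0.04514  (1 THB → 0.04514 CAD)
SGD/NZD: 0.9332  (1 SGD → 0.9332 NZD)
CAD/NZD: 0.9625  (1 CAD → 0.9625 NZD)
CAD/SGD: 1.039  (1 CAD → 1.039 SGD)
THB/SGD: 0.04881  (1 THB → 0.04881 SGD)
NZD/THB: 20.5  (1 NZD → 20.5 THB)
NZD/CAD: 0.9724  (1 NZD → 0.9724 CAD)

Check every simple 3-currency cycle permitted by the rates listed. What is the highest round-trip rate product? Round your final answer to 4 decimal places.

SGD→NZD→CAD→SGD: 0.9332 × 0.9724 × 1.039 = 0.94283
THB→SGD→NZD→THB: 0.04881 × 0.9332 × 20.5 = 0.93376
THB→CAD→NZD→THB: 0.04514 × 0.9625 × 20.5 = 0.89067
Maximum is SGD→NZD→CAD→SGD at 0.9428; no arbitrage — every cycle loses value.

0.9428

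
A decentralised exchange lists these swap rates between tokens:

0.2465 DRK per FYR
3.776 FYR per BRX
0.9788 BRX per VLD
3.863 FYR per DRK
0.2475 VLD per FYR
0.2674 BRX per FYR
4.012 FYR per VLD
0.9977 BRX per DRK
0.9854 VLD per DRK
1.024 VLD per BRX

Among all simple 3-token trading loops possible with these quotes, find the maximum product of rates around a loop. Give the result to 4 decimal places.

1.0986

VLD→FYR→BRX→VLD: 4.012 × 0.2674 × 1.024 = 1.09856
VLD→FYR→DRK→VLD: 4.012 × 0.2465 × 0.9854 = 0.97452
BRX→FYR→DRK→BRX: 3.776 × 0.2465 × 0.9977 = 0.92864
VLD→BRX→FYR→VLD: 0.9788 × 3.776 × 0.2475 = 0.91475
Maximum is VLD→FYR→BRX→VLD at 1.0986; arbitrage exists.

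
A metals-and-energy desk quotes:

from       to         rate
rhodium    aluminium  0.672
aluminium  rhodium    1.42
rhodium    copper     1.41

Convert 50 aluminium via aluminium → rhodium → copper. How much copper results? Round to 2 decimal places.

50 aluminium × 1.42 = 71 rhodium
71 rhodium × 1.41 = 100.11 copper

100.11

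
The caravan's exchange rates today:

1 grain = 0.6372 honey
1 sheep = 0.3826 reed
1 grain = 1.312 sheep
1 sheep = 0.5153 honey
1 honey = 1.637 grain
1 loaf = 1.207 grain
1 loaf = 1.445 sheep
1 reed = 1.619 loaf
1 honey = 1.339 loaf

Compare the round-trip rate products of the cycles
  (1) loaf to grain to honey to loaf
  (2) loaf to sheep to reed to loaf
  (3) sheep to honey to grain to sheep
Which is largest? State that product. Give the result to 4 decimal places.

1.1067

(1) 1.207 × 0.6372 × 1.339 = 1.02983
(2) 1.445 × 0.3826 × 1.619 = 0.89508
(3) 0.5153 × 1.637 × 1.312 = 1.10673
Highest is cycle (3) at 1.1067 (>1, arbitrage).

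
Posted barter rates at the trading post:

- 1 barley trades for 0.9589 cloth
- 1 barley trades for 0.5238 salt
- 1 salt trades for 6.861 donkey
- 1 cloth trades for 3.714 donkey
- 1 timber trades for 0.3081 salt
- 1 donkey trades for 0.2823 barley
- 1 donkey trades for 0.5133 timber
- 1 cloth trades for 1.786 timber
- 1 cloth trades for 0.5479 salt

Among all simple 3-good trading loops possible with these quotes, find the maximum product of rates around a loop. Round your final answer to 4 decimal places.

donkey→timber→salt→donkey: 0.5133 × 0.3081 × 6.861 = 1.08505
barley→salt→donkey→barley: 0.5238 × 6.861 × 0.2823 = 1.01453
barley→cloth→donkey→barley: 0.9589 × 3.714 × 0.2823 = 1.00537
Maximum is donkey→timber→salt→donkey at 1.0851; arbitrage exists.

1.0851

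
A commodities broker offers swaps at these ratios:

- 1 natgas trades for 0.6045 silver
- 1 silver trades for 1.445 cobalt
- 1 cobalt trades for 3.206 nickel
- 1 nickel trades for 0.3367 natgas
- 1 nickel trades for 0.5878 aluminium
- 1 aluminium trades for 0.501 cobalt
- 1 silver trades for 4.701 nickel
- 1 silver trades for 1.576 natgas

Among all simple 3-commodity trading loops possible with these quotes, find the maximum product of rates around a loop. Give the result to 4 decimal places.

silver→nickel→natgas→silver: 4.701 × 0.3367 × 0.6045 = 0.95682
aluminium→cobalt→nickel→aluminium: 0.501 × 3.206 × 0.5878 = 0.94413
Maximum is silver→nickel→natgas→silver at 0.9568; no arbitrage — every cycle loses value.

0.9568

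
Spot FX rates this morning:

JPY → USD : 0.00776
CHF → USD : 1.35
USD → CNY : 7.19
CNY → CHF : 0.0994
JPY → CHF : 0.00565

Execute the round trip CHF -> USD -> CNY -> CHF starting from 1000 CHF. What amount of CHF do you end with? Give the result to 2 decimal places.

964.83

1000 CHF × 1.35 = 1350 USD
1350 USD × 7.19 = 9706.5 CNY
9706.5 CNY × 0.0994 = 964.8261 CHF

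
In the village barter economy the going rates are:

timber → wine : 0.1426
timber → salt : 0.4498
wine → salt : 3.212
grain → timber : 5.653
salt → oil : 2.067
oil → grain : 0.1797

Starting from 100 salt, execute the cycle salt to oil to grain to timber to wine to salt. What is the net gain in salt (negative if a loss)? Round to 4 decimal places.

-3.8249

100 salt × 2.067 = 206.7 oil
206.7 oil × 0.1797 = 37.14399 grain
37.14399 grain × 5.653 = 209.97497547 timber
209.97497547 timber × 0.1426 = 29.942431502022 wine
29.942431502022 wine × 3.212 = 96.175089984494664 salt
Net change: 96.175089984494664 − 100 = -3.824910015505336 salt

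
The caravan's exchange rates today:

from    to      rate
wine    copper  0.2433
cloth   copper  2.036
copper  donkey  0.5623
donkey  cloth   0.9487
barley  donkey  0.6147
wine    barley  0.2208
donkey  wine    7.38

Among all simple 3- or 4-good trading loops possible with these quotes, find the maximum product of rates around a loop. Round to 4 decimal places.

1.0861

copper→donkey→cloth→copper: 0.5623 × 0.9487 × 2.036 = 1.08611
copper→donkey→wine→copper: 0.5623 × 7.38 × 0.2433 = 1.00964
wine→barley→donkey→wine: 0.2208 × 0.6147 × 7.38 = 1.00166
Maximum is copper→donkey→cloth→copper at 1.0861; arbitrage exists.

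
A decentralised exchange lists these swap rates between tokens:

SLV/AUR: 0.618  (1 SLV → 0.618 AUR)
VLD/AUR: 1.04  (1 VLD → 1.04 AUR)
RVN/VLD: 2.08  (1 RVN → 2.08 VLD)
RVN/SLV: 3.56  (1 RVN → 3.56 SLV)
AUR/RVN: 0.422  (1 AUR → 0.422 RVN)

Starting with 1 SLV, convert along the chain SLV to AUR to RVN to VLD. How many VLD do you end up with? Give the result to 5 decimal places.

0.54246

1 SLV × 0.618 = 0.618 AUR
0.618 AUR × 0.422 = 0.260796 RVN
0.260796 RVN × 2.08 = 0.54245568 VLD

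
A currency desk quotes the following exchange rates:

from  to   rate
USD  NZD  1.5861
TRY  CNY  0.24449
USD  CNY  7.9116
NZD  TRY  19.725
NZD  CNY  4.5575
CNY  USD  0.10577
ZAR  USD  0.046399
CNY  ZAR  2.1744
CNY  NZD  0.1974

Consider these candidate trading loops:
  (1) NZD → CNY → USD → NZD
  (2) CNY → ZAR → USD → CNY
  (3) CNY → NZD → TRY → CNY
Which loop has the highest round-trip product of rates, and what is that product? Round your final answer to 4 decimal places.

0.9520

(1) 4.5575 × 0.10577 × 1.5861 = 0.76457
(2) 2.1744 × 0.046399 × 7.9116 = 0.79820
(3) 0.1974 × 19.725 × 0.24449 = 0.95197
Highest is cycle (3) at 0.9520 (≤1, no arbitrage).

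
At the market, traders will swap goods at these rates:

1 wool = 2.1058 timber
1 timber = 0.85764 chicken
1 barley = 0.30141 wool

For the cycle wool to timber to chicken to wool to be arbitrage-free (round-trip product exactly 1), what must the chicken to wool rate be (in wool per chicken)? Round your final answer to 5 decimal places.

Known legs of the cycle: 2.1058 × 0.85764 = 1.806018312
For no arbitrage the full-cycle product must be 1, so the missing rate is 1 / 1.806018312 ≈ 0.5537042.

0.55370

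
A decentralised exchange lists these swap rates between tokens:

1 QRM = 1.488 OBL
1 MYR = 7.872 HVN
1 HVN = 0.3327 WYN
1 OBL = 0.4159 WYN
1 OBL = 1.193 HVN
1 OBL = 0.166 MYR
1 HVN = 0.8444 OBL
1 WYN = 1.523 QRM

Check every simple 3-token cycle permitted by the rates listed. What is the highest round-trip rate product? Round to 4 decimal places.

HVN→OBL→MYR→HVN: 0.8444 × 0.166 × 7.872 = 1.10342
WYN→QRM→OBL→WYN: 1.523 × 1.488 × 0.4159 = 0.94252
Maximum is HVN→OBL→MYR→HVN at 1.1034; arbitrage exists.

1.1034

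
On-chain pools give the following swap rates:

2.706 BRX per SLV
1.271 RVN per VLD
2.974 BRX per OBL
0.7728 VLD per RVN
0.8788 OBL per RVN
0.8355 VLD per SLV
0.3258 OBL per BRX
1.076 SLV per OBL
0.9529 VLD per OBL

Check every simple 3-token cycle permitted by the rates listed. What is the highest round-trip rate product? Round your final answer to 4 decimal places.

1.0643

OBL→VLD→RVN→OBL: 0.9529 × 1.271 × 0.8788 = 1.06435
SLV→BRX→OBL→SLV: 2.706 × 0.3258 × 1.076 = 0.94862
Maximum is OBL→VLD→RVN→OBL at 1.0643; arbitrage exists.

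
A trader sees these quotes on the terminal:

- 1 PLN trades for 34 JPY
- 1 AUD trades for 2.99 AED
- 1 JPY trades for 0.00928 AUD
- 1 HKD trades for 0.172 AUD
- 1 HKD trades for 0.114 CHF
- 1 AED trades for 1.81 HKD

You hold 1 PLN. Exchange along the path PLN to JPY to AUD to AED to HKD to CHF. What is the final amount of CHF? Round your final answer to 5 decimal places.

0.19466

1 PLN × 34 = 34 JPY
34 JPY × 0.00928 = 0.31552 AUD
0.31552 AUD × 2.99 = 0.9434048 AED
0.9434048 AED × 1.81 = 1.707562688 HKD
1.707562688 HKD × 0.114 = 0.194662146432 CHF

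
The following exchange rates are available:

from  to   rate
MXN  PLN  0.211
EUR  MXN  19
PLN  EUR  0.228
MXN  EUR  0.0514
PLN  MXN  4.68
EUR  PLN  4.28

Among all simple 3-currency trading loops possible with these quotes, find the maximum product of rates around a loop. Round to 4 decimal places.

EUR→PLN→MXN→EUR: 4.28 × 4.68 × 0.0514 = 1.02956
EUR→MXN→PLN→EUR: 19 × 0.211 × 0.228 = 0.91405
Maximum is EUR→PLN→MXN→EUR at 1.0296; arbitrage exists.

1.0296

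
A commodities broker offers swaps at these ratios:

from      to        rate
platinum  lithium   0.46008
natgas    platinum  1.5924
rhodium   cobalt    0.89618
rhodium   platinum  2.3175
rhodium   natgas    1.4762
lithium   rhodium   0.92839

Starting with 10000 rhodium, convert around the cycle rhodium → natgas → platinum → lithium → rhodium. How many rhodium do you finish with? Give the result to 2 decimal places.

10040.63

10000 rhodium × 1.4762 = 14762 natgas
14762 natgas × 1.5924 = 23507.0088 platinum
23507.0088 platinum × 0.46008 = 10815.104608704 lithium
10815.104608704 lithium × 0.92839 = 10040.63496767470656 rhodium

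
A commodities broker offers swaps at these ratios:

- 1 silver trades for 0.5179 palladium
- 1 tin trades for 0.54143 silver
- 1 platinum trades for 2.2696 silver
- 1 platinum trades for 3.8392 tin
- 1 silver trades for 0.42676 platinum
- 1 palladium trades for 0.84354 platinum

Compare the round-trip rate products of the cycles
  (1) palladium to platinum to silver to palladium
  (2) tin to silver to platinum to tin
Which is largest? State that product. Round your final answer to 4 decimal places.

(1) 0.84354 × 2.2696 × 0.5179 = 0.99152
(2) 0.54143 × 0.42676 × 3.8392 = 0.88709
Highest is cycle (1) at 0.9915 (≤1, no arbitrage).

0.9915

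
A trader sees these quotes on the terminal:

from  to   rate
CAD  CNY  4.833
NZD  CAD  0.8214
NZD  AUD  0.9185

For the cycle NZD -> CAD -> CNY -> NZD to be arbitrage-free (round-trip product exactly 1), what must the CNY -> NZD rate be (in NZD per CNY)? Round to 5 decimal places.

0.25190

Known legs of the cycle: 0.8214 × 4.833 = 3.9698262
For no arbitrage the full-cycle product must be 1, so the missing rate is 1 / 3.9698262 ≈ 0.2519002.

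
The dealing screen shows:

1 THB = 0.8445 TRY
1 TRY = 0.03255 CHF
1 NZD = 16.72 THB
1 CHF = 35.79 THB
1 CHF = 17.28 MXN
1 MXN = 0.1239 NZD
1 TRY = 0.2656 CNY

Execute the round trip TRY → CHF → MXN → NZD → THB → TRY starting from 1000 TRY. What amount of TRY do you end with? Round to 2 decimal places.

1000 TRY × 0.03255 = 32.55 CHF
32.55 CHF × 17.28 = 562.464 MXN
562.464 MXN × 0.1239 = 69.6892896 NZD
69.6892896 NZD × 16.72 = 1165.204922112 THB
1165.204922112 THB × 0.8445 = 984.015556723584 TRY

984.02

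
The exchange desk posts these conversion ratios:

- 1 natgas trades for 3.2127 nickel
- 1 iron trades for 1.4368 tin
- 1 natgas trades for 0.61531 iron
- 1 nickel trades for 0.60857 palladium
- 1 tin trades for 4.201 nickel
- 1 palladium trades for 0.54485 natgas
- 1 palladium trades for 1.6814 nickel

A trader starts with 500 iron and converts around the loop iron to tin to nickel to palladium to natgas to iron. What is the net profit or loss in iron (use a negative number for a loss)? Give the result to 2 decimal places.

115.74

500 iron × 1.4368 = 718.4 tin
718.4 tin × 4.201 = 3017.9984 nickel
3017.9984 nickel × 0.60857 = 1836.663286288 palladium
1836.663286288 palladium × 0.54485 = 1000.7059915340168 natgas
1000.7059915340168 natgas × 0.61531 = 615.744403650795877208 iron
Net change: 615.744403650795877208 − 500 = 115.744403650795877208 iron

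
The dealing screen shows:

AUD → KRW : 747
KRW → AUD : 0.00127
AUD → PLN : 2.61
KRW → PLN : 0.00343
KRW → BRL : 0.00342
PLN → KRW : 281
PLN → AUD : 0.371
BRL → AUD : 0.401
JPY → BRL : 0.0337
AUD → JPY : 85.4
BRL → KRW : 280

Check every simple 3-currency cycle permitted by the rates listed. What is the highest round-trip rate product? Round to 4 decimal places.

1.1541

JPY→BRL→AUD→JPY: 0.0337 × 0.401 × 85.4 = 1.15407
KRW→BRL→AUD→KRW: 0.00342 × 0.401 × 747 = 1.02445
KRW→PLN→AUD→KRW: 0.00343 × 0.371 × 747 = 0.95058
KRW→AUD→PLN→KRW: 0.00127 × 2.61 × 281 = 0.93143
Maximum is JPY→BRL→AUD→JPY at 1.1541; arbitrage exists.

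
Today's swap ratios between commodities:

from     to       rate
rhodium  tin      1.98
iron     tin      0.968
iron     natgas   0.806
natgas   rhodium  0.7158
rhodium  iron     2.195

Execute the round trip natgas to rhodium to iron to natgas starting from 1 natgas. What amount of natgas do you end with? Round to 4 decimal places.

1 natgas × 0.7158 = 0.7158 rhodium
0.7158 rhodium × 2.195 = 1.571181 iron
1.571181 iron × 0.806 = 1.266371886 natgas

1.2664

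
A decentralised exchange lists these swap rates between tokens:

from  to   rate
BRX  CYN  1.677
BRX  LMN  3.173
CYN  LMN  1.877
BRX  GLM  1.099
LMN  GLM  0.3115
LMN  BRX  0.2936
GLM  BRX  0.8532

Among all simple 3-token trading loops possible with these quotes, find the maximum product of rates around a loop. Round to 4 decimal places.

0.9242

BRX→CYN→LMN→BRX: 1.677 × 1.877 × 0.2936 = 0.92417
GLM→BRX→LMN→GLM: 0.8532 × 3.173 × 0.3115 = 0.84329
Maximum is BRX→CYN→LMN→BRX at 0.9242; no arbitrage — every cycle loses value.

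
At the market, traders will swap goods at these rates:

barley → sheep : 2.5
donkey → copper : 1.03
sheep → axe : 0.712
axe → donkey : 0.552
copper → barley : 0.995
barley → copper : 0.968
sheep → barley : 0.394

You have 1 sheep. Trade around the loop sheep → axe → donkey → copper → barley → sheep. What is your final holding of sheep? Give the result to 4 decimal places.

1 sheep × 0.712 = 0.712 axe
0.712 axe × 0.552 = 0.393024 donkey
0.393024 donkey × 1.03 = 0.40481472 copper
0.40481472 copper × 0.995 = 0.4027906464 barley
0.4027906464 barley × 2.5 = 1.006976616 sheep

1.0070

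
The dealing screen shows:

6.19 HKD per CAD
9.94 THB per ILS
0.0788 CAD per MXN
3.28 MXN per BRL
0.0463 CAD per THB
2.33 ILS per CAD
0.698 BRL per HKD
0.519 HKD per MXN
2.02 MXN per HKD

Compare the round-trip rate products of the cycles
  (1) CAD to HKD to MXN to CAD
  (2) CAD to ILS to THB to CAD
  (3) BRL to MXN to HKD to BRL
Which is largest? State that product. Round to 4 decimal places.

1.1882

(1) 6.19 × 2.02 × 0.0788 = 0.98530
(2) 2.33 × 9.94 × 0.0463 = 1.07232
(3) 3.28 × 0.519 × 0.698 = 1.18822
Highest is cycle (3) at 1.1882 (>1, arbitrage).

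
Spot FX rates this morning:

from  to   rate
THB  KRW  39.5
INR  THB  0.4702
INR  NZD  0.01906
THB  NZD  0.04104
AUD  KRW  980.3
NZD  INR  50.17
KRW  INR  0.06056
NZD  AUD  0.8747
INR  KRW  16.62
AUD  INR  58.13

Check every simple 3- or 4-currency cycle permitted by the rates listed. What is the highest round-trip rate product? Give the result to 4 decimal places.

INR→THB→KRW→INR: 0.4702 × 39.5 × 0.06056 = 1.12477
INR→NZD→AUD→KRW→INR: 0.01906 × 0.8747 × 980.3 × 0.06056 = 0.98975
INR→THB→NZD→AUD→INR: 0.4702 × 0.04104 × 0.8747 × 58.13 = 0.98118
INR→NZD→AUD→INR: 0.01906 × 0.8747 × 58.13 = 0.96913
INR→THB→NZD→INR: 0.4702 × 0.04104 × 50.17 = 0.96813
Maximum is INR→THB→KRW→INR at 1.1248; arbitrage exists.

1.1248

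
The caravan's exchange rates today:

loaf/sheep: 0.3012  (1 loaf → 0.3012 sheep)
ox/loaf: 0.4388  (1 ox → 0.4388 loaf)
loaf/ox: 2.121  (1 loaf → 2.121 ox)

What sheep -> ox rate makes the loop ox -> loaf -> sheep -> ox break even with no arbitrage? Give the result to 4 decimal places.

7.5662

Known legs of the cycle: 0.4388 × 0.3012 = 0.13216656
For no arbitrage the full-cycle product must be 1, so the missing rate is 1 / 0.13216656 ≈ 7.566210.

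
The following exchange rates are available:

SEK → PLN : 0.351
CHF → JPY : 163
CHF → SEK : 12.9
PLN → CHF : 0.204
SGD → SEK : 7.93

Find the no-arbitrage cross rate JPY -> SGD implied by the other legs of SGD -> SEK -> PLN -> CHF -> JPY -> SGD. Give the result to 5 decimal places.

Known legs of the cycle: 7.93 × 0.351 × 0.204 × 163 = 92.55461436
For no arbitrage the full-cycle product must be 1, so the missing rate is 1 / 92.55461436 ≈ 0.0108044.

0.01080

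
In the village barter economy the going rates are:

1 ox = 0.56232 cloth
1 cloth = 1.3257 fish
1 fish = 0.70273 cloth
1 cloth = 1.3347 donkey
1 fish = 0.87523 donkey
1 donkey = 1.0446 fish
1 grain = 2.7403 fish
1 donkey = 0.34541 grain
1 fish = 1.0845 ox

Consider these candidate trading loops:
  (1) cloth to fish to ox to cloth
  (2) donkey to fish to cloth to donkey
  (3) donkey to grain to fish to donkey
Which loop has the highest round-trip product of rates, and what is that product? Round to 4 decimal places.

(1) 1.3257 × 1.0845 × 0.56232 = 0.80846
(2) 1.0446 × 0.70273 × 1.3347 = 0.97977
(3) 0.34541 × 2.7403 × 0.87523 = 0.82843
Highest is cycle (2) at 0.9798 (≤1, no arbitrage).

0.9798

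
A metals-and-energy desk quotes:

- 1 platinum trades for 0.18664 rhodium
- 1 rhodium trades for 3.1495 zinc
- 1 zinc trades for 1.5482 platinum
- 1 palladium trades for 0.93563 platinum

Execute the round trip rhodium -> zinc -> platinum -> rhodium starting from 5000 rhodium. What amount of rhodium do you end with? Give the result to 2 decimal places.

5000 rhodium × 3.1495 = 15747.5 zinc
15747.5 zinc × 1.5482 = 24380.2795 platinum
24380.2795 platinum × 0.18664 = 4550.33536588 rhodium

4550.34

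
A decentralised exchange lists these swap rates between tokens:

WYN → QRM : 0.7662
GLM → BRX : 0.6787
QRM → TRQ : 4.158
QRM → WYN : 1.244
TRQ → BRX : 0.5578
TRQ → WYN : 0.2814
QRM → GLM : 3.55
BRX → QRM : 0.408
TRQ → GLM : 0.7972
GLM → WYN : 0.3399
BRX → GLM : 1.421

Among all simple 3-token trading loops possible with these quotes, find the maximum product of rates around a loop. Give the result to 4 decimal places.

QRM→GLM→BRX→QRM: 3.55 × 0.6787 × 0.408 = 0.98303
TRQ→BRX→QRM→TRQ: 0.5578 × 0.408 × 4.158 = 0.94629
QRM→GLM→WYN→QRM: 3.55 × 0.3399 × 0.7662 = 0.92453
TRQ→WYN→QRM→TRQ: 0.2814 × 0.7662 × 4.158 = 0.89650
Maximum is QRM→GLM→BRX→QRM at 0.9830; no arbitrage — every cycle loses value.

0.9830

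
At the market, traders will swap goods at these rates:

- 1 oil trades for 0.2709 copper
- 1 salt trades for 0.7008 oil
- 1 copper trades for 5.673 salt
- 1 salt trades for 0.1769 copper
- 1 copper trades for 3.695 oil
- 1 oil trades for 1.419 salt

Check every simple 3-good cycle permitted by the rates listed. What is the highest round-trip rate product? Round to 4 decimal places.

1.0770

oil→copper→salt→oil: 0.2709 × 5.673 × 0.7008 = 1.07700
oil→salt→copper→oil: 1.419 × 0.1769 × 3.695 = 0.92752
Maximum is oil→copper→salt→oil at 1.0770; arbitrage exists.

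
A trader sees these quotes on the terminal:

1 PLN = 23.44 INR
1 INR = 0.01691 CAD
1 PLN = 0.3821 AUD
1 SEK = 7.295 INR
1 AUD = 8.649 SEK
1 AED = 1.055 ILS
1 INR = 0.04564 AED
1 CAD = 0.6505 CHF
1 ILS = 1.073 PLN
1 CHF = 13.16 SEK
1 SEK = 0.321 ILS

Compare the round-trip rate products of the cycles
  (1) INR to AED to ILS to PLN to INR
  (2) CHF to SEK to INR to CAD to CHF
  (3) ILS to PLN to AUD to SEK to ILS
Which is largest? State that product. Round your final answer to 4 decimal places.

1.2110

(1) 0.04564 × 1.055 × 1.073 × 23.44 = 1.21103
(2) 13.16 × 7.295 × 0.01691 × 0.6505 = 1.05602
(3) 1.073 × 0.3821 × 8.649 × 0.321 = 1.13828
Highest is cycle (1) at 1.2110 (>1, arbitrage).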